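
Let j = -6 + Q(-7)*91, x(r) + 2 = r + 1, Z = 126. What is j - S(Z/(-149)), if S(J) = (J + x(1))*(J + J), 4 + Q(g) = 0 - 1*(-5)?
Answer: 1855333/22201 ≈ 83.570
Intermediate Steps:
x(r) = -1 + r (x(r) = -2 + (r + 1) = -2 + (1 + r) = -1 + r)
Q(g) = 1 (Q(g) = -4 + (0 - 1*(-5)) = -4 + (0 + 5) = -4 + 5 = 1)
j = 85 (j = -6 + 1*91 = -6 + 91 = 85)
S(J) = 2*J² (S(J) = (J + (-1 + 1))*(J + J) = (J + 0)*(2*J) = J*(2*J) = 2*J²)
j - S(Z/(-149)) = 85 - 2*(126/(-149))² = 85 - 2*(126*(-1/149))² = 85 - 2*(-126/149)² = 85 - 2*15876/22201 = 85 - 1*31752/22201 = 85 - 31752/22201 = 1855333/22201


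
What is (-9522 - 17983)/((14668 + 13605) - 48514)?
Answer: 27505/20241 ≈ 1.3589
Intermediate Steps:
(-9522 - 17983)/((14668 + 13605) - 48514) = -27505/(28273 - 48514) = -27505/(-20241) = -27505*(-1/20241) = 27505/20241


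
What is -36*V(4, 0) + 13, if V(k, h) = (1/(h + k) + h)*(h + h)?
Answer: 13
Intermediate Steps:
V(k, h) = 2*h*(h + 1/(h + k)) (V(k, h) = (h + 1/(h + k))*(2*h) = 2*h*(h + 1/(h + k)))
-36*V(4, 0) + 13 = -72*0*(1 + 0² + 0*4)/(0 + 4) + 13 = -72*0*(1 + 0 + 0)/4 + 13 = -72*0/4 + 13 = -36*0 + 13 = 0 + 13 = 13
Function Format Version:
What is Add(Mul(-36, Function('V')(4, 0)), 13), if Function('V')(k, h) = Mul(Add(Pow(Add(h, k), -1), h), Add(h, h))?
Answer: 13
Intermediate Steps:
Function('V')(k, h) = Mul(2, h, Add(h, Pow(Add(h, k), -1))) (Function('V')(k, h) = Mul(Add(h, Pow(Add(h, k), -1)), Mul(2, h)) = Mul(2, h, Add(h, Pow(Add(h, k), -1))))
Add(Mul(-36, Function('V')(4, 0)), 13) = Add(Mul(-36, Mul(2, 0, Pow(Add(0, 4), -1), Add(1, Pow(0, 2), Mul(0, 4)))), 13) = Add(Mul(-36, Mul(2, 0, Pow(4, -1), Add(1, 0, 0))), 13) = Add(Mul(-36, Mul(2, 0, Rational(1, 4), 1)), 13) = Add(Mul(-36, 0), 13) = Add(0, 13) = 13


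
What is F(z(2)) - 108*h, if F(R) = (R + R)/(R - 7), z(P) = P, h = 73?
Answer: -39424/5 ≈ -7884.8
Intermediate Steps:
F(R) = 2*R/(-7 + R) (F(R) = (2*R)/(-7 + R) = 2*R/(-7 + R))
F(z(2)) - 108*h = 2*2/(-7 + 2) - 108*73 = 2*2/(-5) - 7884 = 2*2*(-⅕) - 7884 = -⅘ - 7884 = -39424/5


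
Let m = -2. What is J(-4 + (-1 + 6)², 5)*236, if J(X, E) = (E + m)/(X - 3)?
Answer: 118/3 ≈ 39.333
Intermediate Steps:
J(X, E) = (-2 + E)/(-3 + X) (J(X, E) = (E - 2)/(X - 3) = (-2 + E)/(-3 + X))
J(-4 + (-1 + 6)², 5)*236 = ((-2 + 5)/(-3 + (-4 + (-1 + 6)²)))*236 = (3/(-3 + (-4 + 5²)))*236 = (3/(-3 + (-4 + 25)))*236 = (3/(-3 + 21))*236 = (3/18)*236 = ((1/18)*3)*236 = (⅙)*236 = 118/3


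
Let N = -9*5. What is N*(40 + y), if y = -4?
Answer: -1620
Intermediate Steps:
N = -45
N*(40 + y) = -45*(40 - 4) = -45*36 = -1620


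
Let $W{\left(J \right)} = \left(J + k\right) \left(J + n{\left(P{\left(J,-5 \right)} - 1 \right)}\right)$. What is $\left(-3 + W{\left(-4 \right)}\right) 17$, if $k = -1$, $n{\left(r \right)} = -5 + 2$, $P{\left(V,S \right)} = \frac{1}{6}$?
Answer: $544$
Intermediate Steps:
$P{\left(V,S \right)} = \frac{1}{6}$
$n{\left(r \right)} = -3$
$W{\left(J \right)} = \left(-1 + J\right) \left(-3 + J\right)$ ($W{\left(J \right)} = \left(J - 1\right) \left(J - 3\right) = \left(-1 + J\right) \left(-3 + J\right)$)
$\left(-3 + W{\left(-4 \right)}\right) 17 = \left(-3 + \left(3 + \left(-4\right)^{2} - -16\right)\right) 17 = \left(-3 + \left(3 + 16 + 16\right)\right) 17 = \left(-3 + 35\right) 17 = 32 \cdot 17 = 544$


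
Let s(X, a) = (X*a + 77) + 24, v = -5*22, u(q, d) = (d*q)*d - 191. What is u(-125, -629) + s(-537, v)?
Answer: -49396145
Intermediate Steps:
u(q, d) = -191 + q*d² (u(q, d) = q*d² - 191 = -191 + q*d²)
v = -110
s(X, a) = 101 + X*a (s(X, a) = (77 + X*a) + 24 = 101 + X*a)
u(-125, -629) + s(-537, v) = (-191 - 125*(-629)²) + (101 - 537*(-110)) = (-191 - 125*395641) + (101 + 59070) = (-191 - 49455125) + 59171 = -49455316 + 59171 = -49396145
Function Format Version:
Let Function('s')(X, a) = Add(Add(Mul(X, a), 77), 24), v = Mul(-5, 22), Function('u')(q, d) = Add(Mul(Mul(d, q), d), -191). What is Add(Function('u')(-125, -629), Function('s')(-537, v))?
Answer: -49396145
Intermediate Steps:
Function('u')(q, d) = Add(-191, Mul(q, Pow(d, 2))) (Function('u')(q, d) = Add(Mul(q, Pow(d, 2)), -191) = Add(-191, Mul(q, Pow(d, 2))))
v = -110
Function('s')(X, a) = Add(101, Mul(X, a)) (Function('s')(X, a) = Add(Add(77, Mul(X, a)), 24) = Add(101, Mul(X, a)))
Add(Function('u')(-125, -629), Function('s')(-537, v)) = Add(Add(-191, Mul(-125, Pow(-629, 2))), Add(101, Mul(-537, -110))) = Add(Add(-191, Mul(-125, 395641)), Add(101, 59070)) = Add(Add(-191, -49455125), 59171) = Add(-49455316, 59171) = -49396145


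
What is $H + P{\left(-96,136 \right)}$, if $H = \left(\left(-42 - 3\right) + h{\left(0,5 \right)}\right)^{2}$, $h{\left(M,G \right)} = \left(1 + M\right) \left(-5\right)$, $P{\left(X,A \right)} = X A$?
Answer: $-10556$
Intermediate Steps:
$P{\left(X,A \right)} = A X$
$h{\left(M,G \right)} = -5 - 5 M$
$H = 2500$ ($H = \left(\left(-42 - 3\right) - 5\right)^{2} = \left(-45 + \left(-5 + 0\right)\right)^{2} = \left(-45 - 5\right)^{2} = \left(-50\right)^{2} = 2500$)
$H + P{\left(-96,136 \right)} = 2500 + 136 \left(-96\right) = 2500 - 13056 = -10556$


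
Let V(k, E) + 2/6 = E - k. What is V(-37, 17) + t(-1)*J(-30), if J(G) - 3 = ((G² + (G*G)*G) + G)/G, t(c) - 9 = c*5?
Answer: 10649/3 ≈ 3549.7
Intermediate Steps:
t(c) = 9 + 5*c (t(c) = 9 + c*5 = 9 + 5*c)
J(G) = 3 + (G + G² + G³)/G (J(G) = 3 + ((G² + (G*G)*G) + G)/G = 3 + ((G² + G²*G) + G)/G = 3 + ((G² + G³) + G)/G = 3 + (G + G² + G³)/G)
V(k, E) = -⅓ + E - k (V(k, E) = -⅓ + (E - k) = -⅓ + E - k)
V(-37, 17) + t(-1)*J(-30) = (-⅓ + 17 - 1*(-37)) + (9 + 5*(-1))*(4 - 30 + (-30)²) = (-⅓ + 17 + 37) + (9 - 5)*(4 - 30 + 900) = 161/3 + 4*874 = 161/3 + 3496 = 10649/3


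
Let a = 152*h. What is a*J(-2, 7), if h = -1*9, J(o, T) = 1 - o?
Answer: -4104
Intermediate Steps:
h = -9
a = -1368 (a = 152*(-9) = -1368)
a*J(-2, 7) = -1368*(1 - 1*(-2)) = -1368*(1 + 2) = -1368*3 = -4104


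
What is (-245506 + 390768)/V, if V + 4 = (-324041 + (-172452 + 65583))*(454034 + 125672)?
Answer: -72631/124900556232 ≈ -5.8151e-7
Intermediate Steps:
V = -249801112464 (V = -4 + (-324041 + (-172452 + 65583))*(454034 + 125672) = -4 + (-324041 - 106869)*579706 = -4 - 430910*579706 = -4 - 249801112460 = -249801112464)
(-245506 + 390768)/V = (-245506 + 390768)/(-249801112464) = 145262*(-1/249801112464) = -72631/124900556232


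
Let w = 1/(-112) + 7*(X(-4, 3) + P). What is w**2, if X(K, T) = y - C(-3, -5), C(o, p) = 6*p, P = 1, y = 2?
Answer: 669308641/12544 ≈ 53357.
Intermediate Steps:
X(K, T) = 32 (X(K, T) = 2 - 6*(-5) = 2 - 1*(-30) = 2 + 30 = 32)
w = 25871/112 (w = 1/(-112) + 7*(32 + 1) = -1/112 + 7*33 = -1/112 + 231 = 25871/112 ≈ 230.99)
w**2 = (25871/112)**2 = 669308641/12544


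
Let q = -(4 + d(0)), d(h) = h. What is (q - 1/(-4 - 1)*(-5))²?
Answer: 25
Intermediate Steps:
q = -4 (q = -(4 + 0) = -1*4 = -4)
(q - 1/(-4 - 1)*(-5))² = (-4 - 1/(-4 - 1)*(-5))² = (-4 - 1/(-5)*(-5))² = (-4 - 1*(-⅕)*(-5))² = (-4 + (⅕)*(-5))² = (-4 - 1)² = (-5)² = 25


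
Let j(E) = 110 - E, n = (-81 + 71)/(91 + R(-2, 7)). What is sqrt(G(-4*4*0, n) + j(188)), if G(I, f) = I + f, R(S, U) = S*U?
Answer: 8*I*sqrt(7238)/77 ≈ 8.8391*I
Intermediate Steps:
n = -10/77 (n = (-81 + 71)/(91 - 2*7) = -10/(91 - 14) = -10/77 ≈ -0.12987)
sqrt(G(-4*4*0, n) + j(188)) = sqrt((-4*4*0 - 10/77) + (110 - 1*188)) = sqrt((-16*0 - 10/77) + (110 - 188)) = sqrt((0 - 10/77) - 78) = sqrt(-10/77 - 78) = sqrt(-6016/77) = 8*I*sqrt(7238)/77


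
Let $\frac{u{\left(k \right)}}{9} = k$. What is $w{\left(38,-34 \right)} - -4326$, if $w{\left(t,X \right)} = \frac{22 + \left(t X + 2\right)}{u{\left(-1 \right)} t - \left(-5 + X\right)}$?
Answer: $\frac{1312046}{303} \approx 4330.2$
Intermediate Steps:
$u{\left(k \right)} = 9 k$
$w{\left(t,X \right)} = \frac{24 + X t}{5 - X - 9 t}$ ($w{\left(t,X \right)} = \frac{22 + \left(t X + 2\right)}{9 \left(-1\right) t - \left(-5 + X\right)} = \frac{22 + \left(X t + 2\right)}{- 9 t - \left(-5 + X\right)} = \frac{22 + \left(2 + X t\right)}{5 - X - 9 t} = \frac{24 + X t}{5 - X - 9 t}$)
$w{\left(38,-34 \right)} - -4326 = \frac{-24 - \left(-34\right) 38}{-5 - 34 + 9 \cdot 38} - -4326 = \frac{-24 + 1292}{-5 - 34 + 342} + 4326 = \frac{1}{303} \cdot 1268 + 4326 = \frac{1268}{303} + 4326 = \frac{1312046}{303}$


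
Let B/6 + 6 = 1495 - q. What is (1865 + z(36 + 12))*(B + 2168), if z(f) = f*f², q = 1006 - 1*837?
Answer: 1134466216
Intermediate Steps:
q = 169 (q = 1006 - 837 = 169)
z(f) = f³
B = 7920 (B = -36 + 6*(1495 - 1*169) = -36 + 6*(1495 - 169) = -36 + 6*1326 = -36 + 7956 = 7920)
(1865 + z(36 + 12))*(B + 2168) = (1865 + (36 + 12)³)*(7920 + 2168) = (1865 + 48³)*10088 = (1865 + 110592)*10088 = 112457*10088 = 1134466216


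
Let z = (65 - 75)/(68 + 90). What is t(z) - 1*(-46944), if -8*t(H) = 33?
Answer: 375519/8 ≈ 46940.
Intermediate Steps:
z = -5/79 (z = -10/158 = -10*1/158 = -5/79 ≈ -0.063291)
t(H) = -33/8 (t(H) = -1/8*33 = -33/8)
t(z) - 1*(-46944) = -33/8 - 1*(-46944) = -33/8 + 46944 = 375519/8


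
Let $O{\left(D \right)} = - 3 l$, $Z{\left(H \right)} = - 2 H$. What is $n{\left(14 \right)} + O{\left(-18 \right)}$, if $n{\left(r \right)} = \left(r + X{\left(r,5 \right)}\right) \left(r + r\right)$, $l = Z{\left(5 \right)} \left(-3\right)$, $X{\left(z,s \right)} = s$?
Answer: $442$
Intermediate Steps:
$l = 30$ ($l = \left(-2\right) 5 \left(-3\right) = \left(-10\right) \left(-3\right) = 30$)
$n{\left(r \right)} = 2 r \left(5 + r\right)$ ($n{\left(r \right)} = \left(r + 5\right) \left(r + r\right) = \left(5 + r\right) 2 r = 2 r \left(5 + r\right)$)
$O{\left(D \right)} = -90$ ($O{\left(D \right)} = \left(-3\right) 30 = -90$)
$n{\left(14 \right)} + O{\left(-18 \right)} = 2 \cdot 14 \left(5 + 14\right) - 90 = 2 \cdot 14 \cdot 19 - 90 = 532 - 90 = 442$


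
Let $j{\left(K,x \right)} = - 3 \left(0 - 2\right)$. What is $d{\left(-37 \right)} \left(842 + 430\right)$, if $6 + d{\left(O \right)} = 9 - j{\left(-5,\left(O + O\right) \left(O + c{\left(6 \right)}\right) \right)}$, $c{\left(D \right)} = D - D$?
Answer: $-3816$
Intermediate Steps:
$c{\left(D \right)} = 0$
$j{\left(K,x \right)} = 6$ ($j{\left(K,x \right)} = \left(-3\right) \left(-2\right) = 6$)
$d{\left(O \right)} = -3$ ($d{\left(O \right)} = -6 + \left(9 - 6\right) = -6 + 3 = -3$)
$d{\left(-37 \right)} \left(842 + 430\right) = - 3 \left(842 + 430\right) = \left(-3\right) 1272 = -3816$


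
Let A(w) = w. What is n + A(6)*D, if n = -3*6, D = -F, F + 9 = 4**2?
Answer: -60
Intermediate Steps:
F = 7 (F = -9 + 4**2 = -9 + 16 = 7)
D = -7 (D = -1*7 = -7)
n = -18
n + A(6)*D = -18 + 6*(-7) = -18 - 42 = -60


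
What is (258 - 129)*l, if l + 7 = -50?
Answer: -7353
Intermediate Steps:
l = -57 (l = -7 - 50 = -57)
(258 - 129)*l = (258 - 129)*(-57) = 129*(-57) = -7353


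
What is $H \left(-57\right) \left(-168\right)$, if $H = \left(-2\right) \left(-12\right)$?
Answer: $229824$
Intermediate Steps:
$H = 24$
$H \left(-57\right) \left(-168\right) = 24 \left(-57\right) \left(-168\right) = \left(-1368\right) \left(-168\right) = 229824$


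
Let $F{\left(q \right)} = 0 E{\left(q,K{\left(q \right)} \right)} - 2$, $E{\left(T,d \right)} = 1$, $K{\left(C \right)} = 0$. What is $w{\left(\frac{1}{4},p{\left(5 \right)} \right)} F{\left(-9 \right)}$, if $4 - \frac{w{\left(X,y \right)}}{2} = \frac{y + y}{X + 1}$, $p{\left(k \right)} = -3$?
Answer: $- \frac{176}{5} \approx -35.2$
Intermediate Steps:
$w{\left(X,y \right)} = 8 - \frac{4 y}{1 + X}$ ($w{\left(X,y \right)} = 8 - 2 \frac{y + y}{X + 1} = 8 - 2 \frac{2 y}{1 + X} = 8 - \frac{4 y}{1 + X}$)
$F{\left(q \right)} = -2$ ($F{\left(q \right)} = 0 \cdot 1 - 2 = 0 - 2 = -2$)
$w{\left(\frac{1}{4},p{\left(5 \right)} \right)} F{\left(-9 \right)} = \frac{4 \left(2 - -3 + \frac{2}{4}\right)}{1 + \frac{1}{4}} \left(-2\right) = \frac{4 \left(2 + 3 + 2 \cdot \frac{1}{4}\right)}{1 + \frac{1}{4}} \left(-2\right) = \frac{4 \left(2 + 3 + \frac{1}{2}\right)}{\frac{5}{4}} \left(-2\right) = 4 \cdot \frac{4}{5} \cdot \frac{11}{2} \left(-2\right) = \frac{88}{5} \left(-2\right) = - \frac{176}{5}$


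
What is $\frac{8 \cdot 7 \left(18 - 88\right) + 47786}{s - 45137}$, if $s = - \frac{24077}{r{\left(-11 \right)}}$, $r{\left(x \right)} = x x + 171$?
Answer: $- \frac{12808872}{13204081} \approx -0.97007$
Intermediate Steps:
$r{\left(x \right)} = 171 + x^{2}$ ($r{\left(x \right)} = x^{2} + 171 = 171 + x^{2}$)
$s = - \frac{24077}{292}$ ($s = - \frac{24077}{171 + \left(-11\right)^{2}} = - \frac{24077}{171 + 121} = - \frac{24077}{292} \approx -82.455$)
$\frac{8 \cdot 7 \left(18 - 88\right) + 47786}{s - 45137} = \frac{8 \cdot 7 \left(18 - 88\right) + 47786}{- \frac{24077}{292} - 45137} = \frac{56 \left(-70\right) + 47786}{- \frac{13204081}{292}} = \left(-3920 + 47786\right) \left(- \frac{292}{13204081}\right) = 43866 \left(- \frac{292}{13204081}\right) = - \frac{12808872}{13204081}$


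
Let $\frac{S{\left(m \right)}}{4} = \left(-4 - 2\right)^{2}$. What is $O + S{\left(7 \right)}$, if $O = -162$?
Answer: $-18$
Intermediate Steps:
$S{\left(m \right)} = 144$ ($S{\left(m \right)} = 4 \left(-4 - 2\right)^{2} = 4 \left(-6\right)^{2} = 4 \cdot 36 = 144$)
$O + S{\left(7 \right)} = -162 + 144 = -18$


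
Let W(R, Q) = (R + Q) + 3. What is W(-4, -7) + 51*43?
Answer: 2185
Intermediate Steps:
W(R, Q) = 3 + Q + R (W(R, Q) = (Q + R) + 3 = 3 + Q + R)
W(-4, -7) + 51*43 = (3 - 7 - 4) + 51*43 = -8 + 2193 = 2185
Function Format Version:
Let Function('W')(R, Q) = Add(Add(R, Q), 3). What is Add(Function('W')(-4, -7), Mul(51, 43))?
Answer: 2185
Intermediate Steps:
Function('W')(R, Q) = Add(3, Q, R) (Function('W')(R, Q) = Add(Add(Q, R), 3) = Add(3, Q, R))
Add(Function('W')(-4, -7), Mul(51, 43)) = Add(Add(3, -7, -4), Mul(51, 43)) = Add(-8, 2193) = 2185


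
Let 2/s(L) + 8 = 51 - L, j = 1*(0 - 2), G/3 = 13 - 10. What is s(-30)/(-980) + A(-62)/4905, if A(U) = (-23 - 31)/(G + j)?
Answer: -6241/3898930 ≈ -0.0016007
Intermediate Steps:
G = 9 (G = 3*(13 - 10) = 3*3 = 9)
j = -2 (j = 1*(-2) = -2)
s(L) = 2/(43 - L) (s(L) = 2/(-8 + (51 - L)) = 2/(43 - L))
A(U) = -54/7 (A(U) = (-23 - 31)/(9 - 2) = -54/7)
s(-30)/(-980) + A(-62)/4905 = -2/(-43 - 30)/(-980) - 54/7/4905 = -2/(-73)*(-1/980) - 54/7*1/4905 = -2*(-1/73)*(-1/980) - 6/3815 = (2/73)*(-1/980) - 6/3815 = -1/35770 - 6/3815 = -6241/3898930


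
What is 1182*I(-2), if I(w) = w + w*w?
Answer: 2364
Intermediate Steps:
I(w) = w + w²
1182*I(-2) = 1182*(-2*(1 - 2)) = 1182*(-2*(-1)) = 1182*2 = 2364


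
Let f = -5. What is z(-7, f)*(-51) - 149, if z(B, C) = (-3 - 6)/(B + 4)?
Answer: -302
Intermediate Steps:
z(B, C) = -9/(4 + B)
z(-7, f)*(-51) - 149 = -9/(4 - 7)*(-51) - 149 = -9/(-3)*(-51) - 149 = -9*(-⅓)*(-51) - 149 = 3*(-51) - 149 = -153 - 149 = -302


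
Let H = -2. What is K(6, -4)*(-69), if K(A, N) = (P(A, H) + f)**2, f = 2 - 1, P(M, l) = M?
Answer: -3381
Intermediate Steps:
f = 1
K(A, N) = (1 + A)**2 (K(A, N) = (A + 1)**2 = (1 + A)**2)
K(6, -4)*(-69) = (1 + 6)**2*(-69) = 7**2*(-69) = 49*(-69) = -3381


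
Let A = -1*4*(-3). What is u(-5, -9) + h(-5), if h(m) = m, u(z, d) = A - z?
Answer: 12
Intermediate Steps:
A = 12 (A = -4*(-3) = 12)
u(z, d) = 12 - z
u(-5, -9) + h(-5) = (12 - 1*(-5)) - 5 = (12 + 5) - 5 = 17 - 5 = 12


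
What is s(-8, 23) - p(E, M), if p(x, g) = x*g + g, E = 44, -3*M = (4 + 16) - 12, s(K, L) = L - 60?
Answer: 83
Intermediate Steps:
s(K, L) = -60 + L
M = -8/3 (M = -((4 + 16) - 12)/3 = -(20 - 12)/3 = -⅓*8 = -8/3 ≈ -2.6667)
p(x, g) = g + g*x (p(x, g) = g*x + g = g + g*x)
s(-8, 23) - p(E, M) = (-60 + 23) - (-8)*(1 + 44)/3 = -37 - (-8)*45/3 = -37 - 1*(-120) = -37 + 120 = 83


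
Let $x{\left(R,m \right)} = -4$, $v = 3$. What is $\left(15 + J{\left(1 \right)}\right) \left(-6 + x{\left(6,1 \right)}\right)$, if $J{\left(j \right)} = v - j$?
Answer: $-170$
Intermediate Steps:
$J{\left(j \right)} = 3 - j$
$\left(15 + J{\left(1 \right)}\right) \left(-6 + x{\left(6,1 \right)}\right) = \left(15 + \left(3 - 1\right)\right) \left(-6 - 4\right) = \left(15 + \left(3 - 1\right)\right) \left(-10\right) = \left(15 + 2\right) \left(-10\right) = 17 \left(-10\right) = -170$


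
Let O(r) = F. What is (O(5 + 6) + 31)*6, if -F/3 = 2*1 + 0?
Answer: 150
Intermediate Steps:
F = -6 (F = -3*(2*1 + 0) = -3*(2 + 0) = -3*2 = -6)
O(r) = -6
(O(5 + 6) + 31)*6 = (-6 + 31)*6 = 25*6 = 150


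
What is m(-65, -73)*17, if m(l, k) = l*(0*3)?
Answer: 0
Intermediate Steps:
m(l, k) = 0 (m(l, k) = l*0 = 0)
m(-65, -73)*17 = 0*17 = 0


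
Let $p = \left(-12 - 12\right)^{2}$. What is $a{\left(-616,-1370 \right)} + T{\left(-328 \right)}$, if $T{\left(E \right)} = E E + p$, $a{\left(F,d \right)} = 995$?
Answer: $109155$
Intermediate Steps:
$p = 576$ ($p = \left(-24\right)^{2} = 576$)
$T{\left(E \right)} = 576 + E^{2}$ ($T{\left(E \right)} = E E + 576 = E^{2} + 576 = 576 + E^{2}$)
$a{\left(-616,-1370 \right)} + T{\left(-328 \right)} = 995 + \left(576 + \left(-328\right)^{2}\right) = 995 + \left(576 + 107584\right) = 995 + 108160 = 109155$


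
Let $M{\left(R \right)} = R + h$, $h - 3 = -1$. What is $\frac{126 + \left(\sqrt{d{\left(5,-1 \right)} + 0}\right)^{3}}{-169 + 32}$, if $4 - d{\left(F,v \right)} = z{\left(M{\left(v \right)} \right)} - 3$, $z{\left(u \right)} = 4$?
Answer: $- \frac{126}{137} - \frac{3 \sqrt{3}}{137} \approx -0.95764$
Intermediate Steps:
$h = 2$ ($h = 3 - 1 = 2$)
$M{\left(R \right)} = 2 + R$ ($M{\left(R \right)} = R + 2 = 2 + R$)
$d{\left(F,v \right)} = 3$ ($d{\left(F,v \right)} = 4 - \left(4 - 3\right) = 4 - 1 = 3$)
$\frac{126 + \left(\sqrt{d{\left(5,-1 \right)} + 0}\right)^{3}}{-169 + 32} = \frac{126 + \left(\sqrt{3 + 0}\right)^{3}}{-169 + 32} = \frac{126 + \left(\sqrt{3}\right)^{3}}{-137} = \left(126 + 3 \sqrt{3}\right) \left(- \frac{1}{137}\right) = - \frac{126}{137} - \frac{3 \sqrt{3}}{137}$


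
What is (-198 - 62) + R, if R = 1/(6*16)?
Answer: -24959/96 ≈ -259.99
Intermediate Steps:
R = 1/96 ≈ 0.010417
(-198 - 62) + R = (-198 - 62) + 1/96 = -260 + 1/96 = -24959/96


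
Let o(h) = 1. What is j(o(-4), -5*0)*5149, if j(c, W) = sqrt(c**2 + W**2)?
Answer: 5149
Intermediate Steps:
j(c, W) = sqrt(W**2 + c**2)
j(o(-4), -5*0)*5149 = sqrt((-5*0)**2 + 1**2)*5149 = sqrt(0**2 + 1)*5149 = sqrt(0 + 1)*5149 = sqrt(1)*5149 = 1*5149 = 5149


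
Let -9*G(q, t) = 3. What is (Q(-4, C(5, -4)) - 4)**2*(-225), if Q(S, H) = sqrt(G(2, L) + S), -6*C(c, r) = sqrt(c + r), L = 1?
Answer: -2625 + 600*I*sqrt(39) ≈ -2625.0 + 3747.0*I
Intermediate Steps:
G(q, t) = -1/3 (G(q, t) = -1/9*3 = -1/3)
C(c, r) = -sqrt(c + r)/6
Q(S, H) = sqrt(-1/3 + S)
(Q(-4, C(5, -4)) - 4)**2*(-225) = (sqrt(-3 + 9*(-4))/3 - 4)**2*(-225) = (sqrt(-3 - 36)/3 - 4)**2*(-225) = (sqrt(-39)/3 - 4)**2*(-225) = ((I*sqrt(39))/3 - 4)**2*(-225) = (I*sqrt(39)/3 - 4)**2*(-225) = (-4 + I*sqrt(39)/3)**2*(-225) = -225*(-4 + I*sqrt(39)/3)**2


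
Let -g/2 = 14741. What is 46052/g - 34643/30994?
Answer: -1224340307/456882554 ≈ -2.6798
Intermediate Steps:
g = -29482 (g = -2*14741 = -29482)
46052/g - 34643/30994 = 46052/(-29482) - 34643/30994 = 46052*(-1/29482) - 34643*1/30994 = -23026/14741 - 34643/30994 = -1224340307/456882554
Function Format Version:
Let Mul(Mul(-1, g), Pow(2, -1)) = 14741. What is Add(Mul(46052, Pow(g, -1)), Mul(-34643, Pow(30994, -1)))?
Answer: Rational(-1224340307, 456882554) ≈ -2.6798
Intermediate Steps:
g = -29482 (g = Mul(-2, 14741) = -29482)
Add(Mul(46052, Pow(g, -1)), Mul(-34643, Pow(30994, -1))) = Add(Mul(46052, Pow(-29482, -1)), Mul(-34643, Pow(30994, -1))) = Add(Mul(46052, Rational(-1, 29482)), Mul(-34643, Rational(1, 30994))) = Add(Rational(-23026, 14741), Rational(-34643, 30994)) = Rational(-1224340307, 456882554)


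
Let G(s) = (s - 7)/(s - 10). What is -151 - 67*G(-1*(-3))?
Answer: -1325/7 ≈ -189.29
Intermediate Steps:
G(s) = (-7 + s)/(-10 + s)
-151 - 67*G(-1*(-3)) = -151 - 67*(-7 - 1*(-3))/(-10 - 1*(-3)) = -151 - 67*(-7 + 3)/(-10 + 3) = -151 - 67*(-4)/(-7) = -151 - (-67)*(-4)/7 = -151 - 67*4/7 = -151 - 268/7 = -1325/7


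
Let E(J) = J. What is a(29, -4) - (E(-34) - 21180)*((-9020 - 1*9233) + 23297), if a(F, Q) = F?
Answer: 107003445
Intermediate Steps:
a(29, -4) - (E(-34) - 21180)*((-9020 - 1*9233) + 23297) = 29 - (-34 - 21180)*((-9020 - 1*9233) + 23297) = 29 - (-21214)*((-9020 - 9233) + 23297) = 29 - (-21214)*(-18253 + 23297) = 29 - (-21214)*5044 = 29 - 1*(-107003416) = 29 + 107003416 = 107003445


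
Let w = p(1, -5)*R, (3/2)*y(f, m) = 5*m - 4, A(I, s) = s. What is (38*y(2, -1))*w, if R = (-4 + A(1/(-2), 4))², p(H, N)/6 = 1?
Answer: 0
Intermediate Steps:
p(H, N) = 6 (p(H, N) = 6*1 = 6)
y(f, m) = -8/3 + 10*m/3 (y(f, m) = 2*(5*m - 4)/3 = 2*(-4 + 5*m)/3 = -8/3 + 10*m/3)
R = 0 (R = (-4 + 4)² = 0² = 0)
w = 0 (w = 6*0 = 0)
(38*y(2, -1))*w = (38*(-8/3 + (10/3)*(-1)))*0 = (38*(-8/3 - 10/3))*0 = (38*(-6))*0 = -228*0 = 0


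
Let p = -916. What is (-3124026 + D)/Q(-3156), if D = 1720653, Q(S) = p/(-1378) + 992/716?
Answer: -173079395463/252854 ≈ -6.8450e+5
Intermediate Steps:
Q(S) = 252854/123331 (Q(S) = -916/(-1378) + 992/716 = -916*(-1/1378) + 992*(1/716) = 458/689 + 248/179 = 252854/123331)
(-3124026 + D)/Q(-3156) = (-3124026 + 1720653)/(252854/123331) = -1403373*123331/252854 = -173079395463/252854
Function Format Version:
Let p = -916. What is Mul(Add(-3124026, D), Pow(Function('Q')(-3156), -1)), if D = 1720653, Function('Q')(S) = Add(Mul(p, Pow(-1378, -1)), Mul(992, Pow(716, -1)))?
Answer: Rational(-173079395463, 252854) ≈ -6.8450e+5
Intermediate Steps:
Function('Q')(S) = Rational(252854, 123331) (Function('Q')(S) = Add(Mul(-916, Pow(-1378, -1)), Mul(992, Pow(716, -1))) = Add(Mul(-916, Rational(-1, 1378)), Mul(992, Rational(1, 716))) = Add(Rational(458, 689), Rational(248, 179)) = Rational(252854, 123331))
Mul(Add(-3124026, D), Pow(Function('Q')(-3156), -1)) = Mul(Add(-3124026, 1720653), Pow(Rational(252854, 123331), -1)) = Mul(-1403373, Rational(123331, 252854)) = Rational(-173079395463, 252854)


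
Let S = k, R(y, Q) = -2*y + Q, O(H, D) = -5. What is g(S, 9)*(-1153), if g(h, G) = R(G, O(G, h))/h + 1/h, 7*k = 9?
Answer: 177562/9 ≈ 19729.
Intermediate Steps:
R(y, Q) = Q - 2*y
k = 9/7 (k = (1/7)*9 = 9/7 ≈ 1.2857)
S = 9/7 ≈ 1.2857
g(h, G) = 1/h + (-5 - 2*G)/h (g(h, G) = (-5 - 2*G)/h + 1/h = 1/h + (-5 - 2*G)/h)
g(S, 9)*(-1153) = (2*(-2 - 1*9)/(9/7))*(-1153) = (2*(7/9)*(-2 - 9))*(-1153) = (2*(7/9)*(-11))*(-1153) = -154/9*(-1153) = 177562/9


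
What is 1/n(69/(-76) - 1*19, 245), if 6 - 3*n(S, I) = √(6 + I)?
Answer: -18/215 - 3*√251/215 ≈ -0.30479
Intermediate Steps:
n(S, I) = 2 - √(6 + I)/3
1/n(69/(-76) - 1*19, 245) = 1/(2 - √(6 + 245)/3) = 1/(2 - √251/3)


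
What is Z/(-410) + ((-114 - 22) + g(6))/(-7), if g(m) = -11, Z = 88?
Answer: 4261/205 ≈ 20.785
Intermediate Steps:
Z/(-410) + ((-114 - 22) + g(6))/(-7) = 88/(-410) + ((-114 - 22) - 11)/(-7) = 88*(-1/410) + (-136 - 11)*(-⅐) = -44/205 - 147*(-⅐) = -44/205 + 21 = 4261/205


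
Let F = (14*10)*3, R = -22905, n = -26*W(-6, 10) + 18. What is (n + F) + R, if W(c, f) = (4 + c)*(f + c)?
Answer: -22259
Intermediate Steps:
W(c, f) = (4 + c)*(c + f)
n = 226 (n = -26*((-6)² + 4*(-6) + 4*10 - 6*10) + 18 = -26*(36 - 24 + 40 - 60) + 18 = -26*(-8) + 18 = 208 + 18 = 226)
F = 420 (F = 140*3 = 420)
(n + F) + R = (226 + 420) - 22905 = 646 - 22905 = -22259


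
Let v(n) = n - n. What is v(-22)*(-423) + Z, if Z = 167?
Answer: 167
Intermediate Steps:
v(n) = 0
v(-22)*(-423) + Z = 0*(-423) + 167 = 0 + 167 = 167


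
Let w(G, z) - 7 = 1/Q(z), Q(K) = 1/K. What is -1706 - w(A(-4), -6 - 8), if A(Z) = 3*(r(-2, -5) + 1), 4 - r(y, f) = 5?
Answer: -1699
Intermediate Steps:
r(y, f) = -1 (r(y, f) = 4 - 1*5 = 4 - 5 = -1)
A(Z) = 0 (A(Z) = 3*(-1 + 1) = 3*0 = 0)
w(G, z) = 7 + z (w(G, z) = 7 + 1/(1/z) = 7 + z)
-1706 - w(A(-4), -6 - 8) = -1706 - (7 + (-6 - 8)) = -1706 - (7 - 14) = -1706 - 1*(-7) = -1706 + 7 = -1699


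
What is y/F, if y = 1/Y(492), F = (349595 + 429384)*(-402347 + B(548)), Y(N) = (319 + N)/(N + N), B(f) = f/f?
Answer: -492/127091438859637 ≈ -3.8712e-12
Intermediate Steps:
B(f) = 1
Y(N) = (319 + N)/(2*N) (Y(N) = (319 + N)/((2*N)) = (319 + N)*(1/(2*N)) = (319 + N)/(2*N))
F = -313419084734 (F = (349595 + 429384)*(-402347 + 1) = 778979*(-402346) = -313419084734)
y = 984/811 (y = 1/((½)*(319 + 492)/492) = 1/((½)*(1/492)*811) = 1/(811/984) = 984/811 ≈ 1.2133)
y/F = (984/811)/(-313419084734) = (984/811)*(-1/313419084734) = -492/127091438859637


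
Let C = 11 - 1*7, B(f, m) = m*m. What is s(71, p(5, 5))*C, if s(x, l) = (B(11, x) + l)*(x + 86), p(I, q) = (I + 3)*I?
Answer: 3190868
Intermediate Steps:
p(I, q) = I*(3 + I) (p(I, q) = (3 + I)*I = I*(3 + I))
B(f, m) = m²
s(x, l) = (86 + x)*(l + x²) (s(x, l) = (x² + l)*(x + 86) = (l + x²)*(86 + x) = (86 + x)*(l + x²))
C = 4 (C = 11 - 7 = 4)
s(71, p(5, 5))*C = (71³ + 86*(5*(3 + 5)) + 86*71² + (5*(3 + 5))*71)*4 = (357911 + 86*(5*8) + 86*5041 + (5*8)*71)*4 = (357911 + 86*40 + 433526 + 40*71)*4 = (357911 + 3440 + 433526 + 2840)*4 = 797717*4 = 3190868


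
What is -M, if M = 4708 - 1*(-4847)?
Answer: -9555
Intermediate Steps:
M = 9555 (M = 4708 + 4847 = 9555)
-M = -1*9555 = -9555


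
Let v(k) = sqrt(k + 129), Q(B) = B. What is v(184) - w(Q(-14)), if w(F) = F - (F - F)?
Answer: 14 + sqrt(313) ≈ 31.692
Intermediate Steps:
v(k) = sqrt(129 + k)
w(F) = F (w(F) = F - 1*0 = F + 0 = F)
v(184) - w(Q(-14)) = sqrt(129 + 184) - 1*(-14) = sqrt(313) + 14 = 14 + sqrt(313)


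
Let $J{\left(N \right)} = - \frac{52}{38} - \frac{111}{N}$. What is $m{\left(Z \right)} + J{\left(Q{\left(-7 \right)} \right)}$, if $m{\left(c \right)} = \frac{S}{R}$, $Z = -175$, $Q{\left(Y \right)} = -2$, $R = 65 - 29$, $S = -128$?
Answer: $\frac{17297}{342} \approx 50.576$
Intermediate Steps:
$R = 36$ ($R = 65 - 29 = 36$)
$J{\left(N \right)} = - \frac{26}{19} - \frac{111}{N}$ ($J{\left(N \right)} = \left(-52\right) \frac{1}{38} - \frac{111}{N} = - \frac{26}{19} - \frac{111}{N}$)
$m{\left(c \right)} = - \frac{32}{9}$ ($m{\left(c \right)} = - \frac{128}{36} = \left(-128\right) \frac{1}{36} = - \frac{32}{9}$)
$m{\left(Z \right)} + J{\left(Q{\left(-7 \right)} \right)} = - \frac{32}{9} - \left(\frac{26}{19} + \frac{111}{-2}\right) = - \frac{32}{9} - - \frac{2057}{38} = - \frac{32}{9} + \left(- \frac{26}{19} + \frac{111}{2}\right) = - \frac{32}{9} + \frac{2057}{38} = \frac{17297}{342}$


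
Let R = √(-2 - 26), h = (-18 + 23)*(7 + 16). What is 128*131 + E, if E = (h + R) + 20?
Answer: 16903 + 2*I*√7 ≈ 16903.0 + 5.2915*I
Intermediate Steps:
h = 115 (h = 5*23 = 115)
R = 2*I*√7 (R = √(-28) = 2*I*√7 ≈ 5.2915*I)
E = 135 + 2*I*√7 (E = (115 + 2*I*√7) + 20 = 135 + 2*I*√7 ≈ 135.0 + 5.2915*I)
128*131 + E = 128*131 + (135 + 2*I*√7) = 16768 + (135 + 2*I*√7) = 16903 + 2*I*√7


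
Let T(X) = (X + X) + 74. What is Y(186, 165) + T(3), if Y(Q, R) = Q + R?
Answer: 431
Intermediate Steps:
T(X) = 74 + 2*X (T(X) = 2*X + 74 = 74 + 2*X)
Y(186, 165) + T(3) = (186 + 165) + (74 + 2*3) = 351 + (74 + 6) = 351 + 80 = 431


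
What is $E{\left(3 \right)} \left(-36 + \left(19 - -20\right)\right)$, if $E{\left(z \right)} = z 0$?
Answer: $0$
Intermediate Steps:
$E{\left(z \right)} = 0$
$E{\left(3 \right)} \left(-36 + \left(19 - -20\right)\right) = 0 \left(-36 + \left(19 - -20\right)\right) = 0 \left(-36 + \left(19 + 20\right)\right) = 0 \left(-36 + 39\right) = 0 \cdot 3 = 0$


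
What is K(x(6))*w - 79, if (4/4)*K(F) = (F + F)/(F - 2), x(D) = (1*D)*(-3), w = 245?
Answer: 362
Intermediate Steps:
x(D) = -3*D (x(D) = D*(-3) = -3*D)
K(F) = 2*F/(-2 + F) (K(F) = (F + F)/(F - 2) = (2*F)/(-2 + F) = 2*F/(-2 + F))
K(x(6))*w - 79 = (2*(-3*6)/(-2 - 3*6))*245 - 79 = (2*(-18)/(-2 - 18))*245 - 79 = (2*(-18)/(-20))*245 - 79 = (2*(-18)*(-1/20))*245 - 79 = (9/5)*245 - 79 = 441 - 79 = 362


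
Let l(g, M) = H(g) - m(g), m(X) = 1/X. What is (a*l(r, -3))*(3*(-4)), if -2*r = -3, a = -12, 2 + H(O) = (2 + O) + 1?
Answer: 264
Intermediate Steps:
H(O) = 1 + O (H(O) = -2 + ((2 + O) + 1) = -2 + (3 + O) = 1 + O)
r = 3/2 (r = -½*(-3) = 3/2 ≈ 1.5000)
l(g, M) = 1 + g - 1/g (l(g, M) = (1 + g) - 1/g = 1 + g - 1/g)
(a*l(r, -3))*(3*(-4)) = (-12*(1 + 3/2 - 1/3/2))*(3*(-4)) = -12*(1 + 3/2 - 1*⅔)*(-12) = -12*(1 + 3/2 - ⅔)*(-12) = -12*11/6*(-12) = -22*(-12) = 264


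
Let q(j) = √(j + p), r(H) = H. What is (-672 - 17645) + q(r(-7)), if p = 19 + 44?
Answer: -18317 + 2*√14 ≈ -18310.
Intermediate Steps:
p = 63
q(j) = √(63 + j) (q(j) = √(j + 63) = √(63 + j))
(-672 - 17645) + q(r(-7)) = (-672 - 17645) + √(63 - 7) = -18317 + √56 = -18317 + 2*√14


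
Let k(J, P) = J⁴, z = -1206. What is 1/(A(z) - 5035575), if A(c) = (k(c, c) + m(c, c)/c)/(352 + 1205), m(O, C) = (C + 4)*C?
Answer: 1557/2107543686619 ≈ 7.3877e-10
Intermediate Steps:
m(O, C) = C*(4 + C) (m(O, C) = (4 + C)*C = C*(4 + C))
A(c) = 4/1557 + c/1557 + c⁴/1557 (A(c) = (c⁴ + (c*(4 + c))/c)/(352 + 1205) = (c⁴ + (4 + c))/1557 = (4 + c + c⁴)*(1/1557) = 4/1557 + c/1557 + c⁴/1557)
1/(A(z) - 5035575) = 1/((4/1557 + (1/1557)*(-1206) + (1/1557)*(-1206)⁴) - 5035575) = 1/((4/1557 - 134/173 + (1/1557)*2115384078096) - 5035575) = 1/((4/1557 - 134/173 + 235042675344/173) - 5035575) = 1/(2115384076894/1557 - 5035575) = 1/(2107543686619/1557) = 1557/2107543686619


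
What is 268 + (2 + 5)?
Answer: 275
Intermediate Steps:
268 + (2 + 5) = 268 + 7 = 275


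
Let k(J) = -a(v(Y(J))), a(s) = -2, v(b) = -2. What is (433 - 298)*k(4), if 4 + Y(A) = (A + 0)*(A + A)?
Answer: 270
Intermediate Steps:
Y(A) = -4 + 2*A² (Y(A) = -4 + (A + 0)*(A + A) = -4 + A*(2*A) = -4 + 2*A²)
k(J) = 2 (k(J) = -1*(-2) = 2)
(433 - 298)*k(4) = (433 - 298)*2 = 135*2 = 270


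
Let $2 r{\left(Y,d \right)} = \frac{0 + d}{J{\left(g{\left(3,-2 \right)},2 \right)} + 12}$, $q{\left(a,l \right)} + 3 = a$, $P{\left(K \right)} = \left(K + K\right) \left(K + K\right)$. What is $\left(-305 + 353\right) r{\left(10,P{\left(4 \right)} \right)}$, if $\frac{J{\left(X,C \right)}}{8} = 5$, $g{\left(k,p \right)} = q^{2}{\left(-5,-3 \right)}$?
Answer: $\frac{384}{13} \approx 29.538$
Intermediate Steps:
$P{\left(K \right)} = 4 K^{2}$ ($P{\left(K \right)} = 2 K 2 K = 4 K^{2}$)
$q{\left(a,l \right)} = -3 + a$
$g{\left(k,p \right)} = 64$ ($g{\left(k,p \right)} = \left(-3 - 5\right)^{2} = \left(-8\right)^{2} = 64$)
$J{\left(X,C \right)} = 40$ ($J{\left(X,C \right)} = 8 \cdot 5 = 40$)
$r{\left(Y,d \right)} = \frac{d}{104}$ ($r{\left(Y,d \right)} = \frac{\left(0 + d\right) \frac{1}{40 + 12}}{2} = \frac{d \frac{1}{52}}{2} = \frac{\frac{1}{52} d}{2} = \frac{d}{104}$)
$\left(-305 + 353\right) r{\left(10,P{\left(4 \right)} \right)} = \left(-305 + 353\right) \frac{4 \cdot 4^{2}}{104} = 48 \frac{4 \cdot 16}{104} = 48 \cdot \frac{1}{104} \cdot 64 = 48 \cdot \frac{8}{13} = \frac{384}{13}$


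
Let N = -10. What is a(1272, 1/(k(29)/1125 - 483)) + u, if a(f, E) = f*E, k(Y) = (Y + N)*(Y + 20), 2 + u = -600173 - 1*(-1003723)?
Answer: 54725190078/135611 ≈ 4.0355e+5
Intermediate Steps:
u = 403548 (u = -2 + (-600173 - 1*(-1003723)) = -2 + (-600173 + 1003723) = -2 + 403550 = 403548)
k(Y) = (-10 + Y)*(20 + Y) (k(Y) = (Y - 10)*(Y + 20) = (-10 + Y)*(20 + Y))
a(f, E) = E*f
a(1272, 1/(k(29)/1125 - 483)) + u = 1272/((-200 + 29**2 + 10*29)/1125 - 483) + 403548 = 1272/((-200 + 841 + 290)*(1/1125) - 483) + 403548 = 1272/(931*(1/1125) - 483) + 403548 = 1272/(931/1125 - 483) + 403548 = 1272/(-542444/1125) + 403548 = -1125/542444*1272 + 403548 = -357750/135611 + 403548 = 54725190078/135611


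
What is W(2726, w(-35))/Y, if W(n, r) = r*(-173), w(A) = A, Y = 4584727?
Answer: 865/654961 ≈ 0.0013207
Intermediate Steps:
W(n, r) = -173*r
W(2726, w(-35))/Y = -173*(-35)/4584727 = 6055*(1/4584727) = 865/654961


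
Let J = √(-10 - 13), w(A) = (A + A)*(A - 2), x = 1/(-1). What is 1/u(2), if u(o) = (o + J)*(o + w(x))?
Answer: -I/(-16*I + 8*√23) ≈ 0.0092593 - 0.022203*I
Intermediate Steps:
x = -1
w(A) = 2*A*(-2 + A) (w(A) = (2*A)*(-2 + A) = 2*A*(-2 + A))
J = I*√23 (J = √(-23) = I*√23 ≈ 4.7958*I)
u(o) = (6 + o)*(o + I*√23) (u(o) = (o + I*√23)*(o + 2*(-1)*(-2 - 1)) = (o + I*√23)*(o + 2*(-1)*(-3)) = (o + I*√23)*(o + 6) = (o + I*√23)*(6 + o) = (6 + o)*(o + I*√23))
1/u(2) = 1/(2² + 6*2 + 6*I*√23 + I*2*√23) = 1/(4 + 12 + 6*I*√23 + 2*I*√23) = 1/(16 + 8*I*√23)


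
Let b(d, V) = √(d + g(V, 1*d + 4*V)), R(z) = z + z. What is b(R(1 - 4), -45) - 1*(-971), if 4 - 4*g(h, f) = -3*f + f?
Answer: 971 + 7*I*√2 ≈ 971.0 + 9.8995*I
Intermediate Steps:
g(h, f) = 1 + f/2 (g(h, f) = 1 - (-3*f + f)/4 = 1 - (-1)*f/2 = 1 + f/2)
R(z) = 2*z
b(d, V) = √(1 + 2*V + 3*d/2) (b(d, V) = √(d + (1 + (1*d + 4*V)/2)) = √(d + (1 + (d + 4*V)/2)) = √(d + (1 + (d/2 + 2*V))) = √(d + (1 + d/2 + 2*V)) = √(1 + 2*V + 3*d/2))
b(R(1 - 4), -45) - 1*(-971) = √(4 + 6*(2*(1 - 4)) + 8*(-45))/2 - 1*(-971) = √(4 + 6*(2*(-3)) - 360)/2 + 971 = √(4 + 6*(-6) - 360)/2 + 971 = √(4 - 36 - 360)/2 + 971 = √(-392)/2 + 971 = (14*I*√2)/2 + 971 = 7*I*√2 + 971 = 971 + 7*I*√2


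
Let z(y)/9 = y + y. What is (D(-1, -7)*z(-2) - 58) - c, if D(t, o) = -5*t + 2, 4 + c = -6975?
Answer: 6669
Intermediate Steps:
c = -6979 (c = -4 - 6975 = -6979)
D(t, o) = 2 - 5*t
z(y) = 18*y (z(y) = 9*(y + y) = 9*(2*y) = 18*y)
(D(-1, -7)*z(-2) - 58) - c = ((2 - 5*(-1))*(18*(-2)) - 58) - 1*(-6979) = ((2 + 5)*(-36) - 58) + 6979 = (7*(-36) - 58) + 6979 = (-252 - 58) + 6979 = -310 + 6979 = 6669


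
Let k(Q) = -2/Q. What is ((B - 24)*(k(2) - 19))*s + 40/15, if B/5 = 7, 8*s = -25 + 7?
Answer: 1493/3 ≈ 497.67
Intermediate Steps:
s = -9/4 (s = (-25 + 7)/8 = (⅛)*(-18) = -9/4 ≈ -2.2500)
B = 35 (B = 5*7 = 35)
((B - 24)*(k(2) - 19))*s + 40/15 = ((35 - 24)*(-2/2 - 19))*(-9/4) + 40/15 = (11*(-2*½ - 19))*(-9/4) + 40*(1/15) = (11*(-1 - 19))*(-9/4) + 8/3 = (11*(-20))*(-9/4) + 8/3 = -220*(-9/4) + 8/3 = 495 + 8/3 = 1493/3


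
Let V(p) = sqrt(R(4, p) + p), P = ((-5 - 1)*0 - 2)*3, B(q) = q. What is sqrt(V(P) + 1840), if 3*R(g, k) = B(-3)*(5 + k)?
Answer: sqrt(1840 + I*sqrt(5)) ≈ 42.895 + 0.0261*I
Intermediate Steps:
P = -6 (P = (-6*0 - 2)*3 = (0 - 2)*3 = -2*3 = -6)
R(g, k) = -5 - k (R(g, k) = (-3*(5 + k))/3 = (-15 - 3*k)/3 = -5 - k)
V(p) = I*sqrt(5) (V(p) = sqrt((-5 - p) + p) = sqrt(-5) = I*sqrt(5))
sqrt(V(P) + 1840) = sqrt(I*sqrt(5) + 1840) = sqrt(1840 + I*sqrt(5))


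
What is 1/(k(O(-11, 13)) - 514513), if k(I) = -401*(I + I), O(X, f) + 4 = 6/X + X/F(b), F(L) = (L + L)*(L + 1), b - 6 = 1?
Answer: -616/314645887 ≈ -1.9578e-6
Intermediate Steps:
b = 7 (b = 6 + 1 = 7)
F(L) = 2*L*(1 + L) (F(L) = (2*L)*(1 + L) = 2*L*(1 + L))
O(X, f) = -4 + 6/X + X/112 (O(X, f) = -4 + (6/X + X/((2*7*(1 + 7)))) = -4 + (6/X + X/((2*7*8))) = -4 + (6/X + X/112) = -4 + 6/X + X/112)
k(I) = -802*I
1/(k(O(-11, 13)) - 514513) = 1/(-802*(-4 + 6/(-11) + (1/112)*(-11)) - 514513) = 1/(-802*(-4 + 6*(-1/11) - 11/112) - 514513) = 1/(-802*(-4 - 6/11 - 11/112) - 514513) = 1/(-802*(-5721/1232) - 514513) = 1/(2294121/616 - 514513) = 1/(-314645887/616) = -616/314645887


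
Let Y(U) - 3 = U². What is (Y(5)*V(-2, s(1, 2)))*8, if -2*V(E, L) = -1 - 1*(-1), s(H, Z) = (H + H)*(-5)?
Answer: 0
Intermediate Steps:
s(H, Z) = -10*H (s(H, Z) = (2*H)*(-5) = -10*H)
V(E, L) = 0 (V(E, L) = -(-1 - 1*(-1))/2 = -(-1 + 1)/2 = -½*0 = 0)
Y(U) = 3 + U²
(Y(5)*V(-2, s(1, 2)))*8 = ((3 + 5²)*0)*8 = ((3 + 25)*0)*8 = (28*0)*8 = 0*8 = 0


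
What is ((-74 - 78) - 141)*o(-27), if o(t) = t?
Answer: 7911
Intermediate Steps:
((-74 - 78) - 141)*o(-27) = ((-74 - 78) - 141)*(-27) = (-152 - 141)*(-27) = -293*(-27) = 7911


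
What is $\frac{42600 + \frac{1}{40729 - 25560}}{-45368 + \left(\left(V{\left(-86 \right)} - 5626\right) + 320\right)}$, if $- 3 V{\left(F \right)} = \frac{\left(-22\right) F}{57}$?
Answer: $- \frac{110500097571}{131471937674} \approx -0.84048$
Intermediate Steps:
$V{\left(F \right)} = \frac{22 F}{171}$ ($V{\left(F \right)} = - \frac{- 22 F \frac{1}{57}}{3} = - \frac{\left(- \frac{22}{57}\right) F}{3} = \frac{22 F}{171}$)
$\frac{42600 + \frac{1}{40729 - 25560}}{-45368 + \left(\left(V{\left(-86 \right)} - 5626\right) + 320\right)} = \frac{42600 + \frac{1}{40729 - 25560}}{-45368 + \left(\left(\frac{22}{171} \left(-86\right) - 5626\right) + 320\right)} = \frac{42600 + \frac{1}{15169}}{-45368 + \left(\left(- \frac{1892}{171} - 5626\right) + 320\right)} = \frac{42600 + \frac{1}{15169}}{-45368 + \left(- \frac{963938}{171} + 320\right)} = \frac{646199401}{15169 \left(-45368 - \frac{909218}{171}\right)} = \frac{646199401}{15169 \left(- \frac{8667146}{171}\right)} = \frac{646199401}{15169} \left(- \frac{171}{8667146}\right) = - \frac{110500097571}{131471937674}$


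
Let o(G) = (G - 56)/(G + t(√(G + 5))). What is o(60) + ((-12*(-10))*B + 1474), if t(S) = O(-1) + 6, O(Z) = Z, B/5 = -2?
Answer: 17814/65 ≈ 274.06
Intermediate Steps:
B = -10 (B = 5*(-2) = -10)
t(S) = 5 (t(S) = -1 + 6 = 5)
o(G) = (-56 + G)/(5 + G) (o(G) = (G - 56)/(G + 5) = (-56 + G)/(5 + G))
o(60) + ((-12*(-10))*B + 1474) = (-56 + 60)/(5 + 60) + (-12*(-10)*(-10) + 1474) = 4/65 + (120*(-10) + 1474) = (1/65)*4 + (-1200 + 1474) = 4/65 + 274 = 17814/65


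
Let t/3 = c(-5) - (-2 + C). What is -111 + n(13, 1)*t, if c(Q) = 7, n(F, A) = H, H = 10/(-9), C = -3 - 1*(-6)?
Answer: -131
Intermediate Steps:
C = 3 (C = -3 + 6 = 3)
H = -10/9 (H = 10*(-⅑) = -10/9 ≈ -1.1111)
n(F, A) = -10/9
t = 18 (t = 3*(7 - (-2 + 3)) = 3*(7 - 1*1) = 3*(7 - 1) = 3*6 = 18)
-111 + n(13, 1)*t = -111 - 10/9*18 = -111 - 20 = -131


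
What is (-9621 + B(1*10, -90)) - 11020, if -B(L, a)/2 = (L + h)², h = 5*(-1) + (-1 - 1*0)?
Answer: -20673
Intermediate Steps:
h = -6 (h = -5 + (-1 + 0) = -5 - 1 = -6)
B(L, a) = -2*(-6 + L)² (B(L, a) = -2*(L - 6)² = -2*(-6 + L)²)
(-9621 + B(1*10, -90)) - 11020 = (-9621 - 2*(-6 + 1*10)²) - 11020 = (-9621 - 2*(-6 + 10)²) - 11020 = (-9621 - 2*4²) - 11020 = (-9621 - 2*16) - 11020 = (-9621 - 32) - 11020 = -9653 - 11020 = -20673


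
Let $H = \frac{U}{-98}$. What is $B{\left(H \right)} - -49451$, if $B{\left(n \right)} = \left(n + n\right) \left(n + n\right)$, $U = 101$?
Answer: $\frac{118742052}{2401} \approx 49455.0$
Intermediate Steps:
$H = - \frac{101}{98}$ ($H = \frac{101}{-98} = 101 \left(- \frac{1}{98}\right) = - \frac{101}{98} \approx -1.0306$)
$B{\left(n \right)} = 4 n^{2}$ ($B{\left(n \right)} = 2 n 2 n = 4 n^{2}$)
$B{\left(H \right)} - -49451 = 4 \left(- \frac{101}{98}\right)^{2} - -49451 = 4 \cdot \frac{10201}{9604} + 49451 = \frac{10201}{2401} + 49451 = \frac{118742052}{2401}$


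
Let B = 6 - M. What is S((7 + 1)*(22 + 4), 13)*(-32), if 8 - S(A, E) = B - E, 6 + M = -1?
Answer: -256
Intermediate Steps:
M = -7 (M = -6 - 1 = -7)
B = 13 (B = 6 - 1*(-7) = 6 + 7 = 13)
S(A, E) = -5 + E (S(A, E) = 8 - (13 - E) = 8 + (-13 + E) = -5 + E)
S((7 + 1)*(22 + 4), 13)*(-32) = (-5 + 13)*(-32) = 8*(-32) = -256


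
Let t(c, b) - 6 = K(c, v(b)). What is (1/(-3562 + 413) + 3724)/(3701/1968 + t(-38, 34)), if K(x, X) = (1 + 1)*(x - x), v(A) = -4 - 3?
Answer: 23078490000/48837841 ≈ 472.55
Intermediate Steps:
v(A) = -7
K(x, X) = 0 (K(x, X) = 2*0 = 0)
t(c, b) = 6 (t(c, b) = 6 + 0 = 6)
(1/(-3562 + 413) + 3724)/(3701/1968 + t(-38, 34)) = (1/(-3562 + 413) + 3724)/(3701/1968 + 6) = (1/(-3149) + 3724)/(3701*(1/1968) + 6) = (-1/3149 + 3724)/(3701/1968 + 6) = 11726875/(3149*(15509/1968)) = (11726875/3149)*(1968/15509) = 23078490000/48837841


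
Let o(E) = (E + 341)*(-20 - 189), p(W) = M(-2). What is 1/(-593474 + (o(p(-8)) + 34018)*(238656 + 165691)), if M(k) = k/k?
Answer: -1/15147432094 ≈ -6.6018e-11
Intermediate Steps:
M(k) = 1
p(W) = 1
o(E) = -71269 - 209*E (o(E) = (341 + E)*(-209) = -71269 - 209*E)
1/(-593474 + (o(p(-8)) + 34018)*(238656 + 165691)) = 1/(-593474 + ((-71269 - 209*1) + 34018)*(238656 + 165691)) = 1/(-593474 + ((-71269 - 209) + 34018)*404347) = 1/(-593474 + (-71478 + 34018)*404347) = 1/(-593474 - 37460*404347) = 1/(-593474 - 15146838620) = 1/(-15147432094) = -1/15147432094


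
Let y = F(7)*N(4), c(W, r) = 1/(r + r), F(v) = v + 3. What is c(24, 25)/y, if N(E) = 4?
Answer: 1/2000 ≈ 0.00050000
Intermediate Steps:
F(v) = 3 + v
c(W, r) = 1/(2*r)
y = 40 (y = (3 + 7)*4 = 10*4 = 40)
c(24, 25)/y = ((½)/25)/40 = ((½)*(1/25))*(1/40) = (1/50)*(1/40) = 1/2000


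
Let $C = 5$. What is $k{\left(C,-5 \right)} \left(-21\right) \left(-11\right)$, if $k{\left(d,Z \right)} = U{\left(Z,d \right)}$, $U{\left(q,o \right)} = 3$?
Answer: $693$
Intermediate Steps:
$k{\left(d,Z \right)} = 3$
$k{\left(C,-5 \right)} \left(-21\right) \left(-11\right) = 3 \left(-21\right) \left(-11\right) = \left(-63\right) \left(-11\right) = 693$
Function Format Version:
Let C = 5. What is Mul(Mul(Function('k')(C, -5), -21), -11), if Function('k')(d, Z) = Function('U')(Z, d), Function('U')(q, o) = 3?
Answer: 693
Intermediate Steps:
Function('k')(d, Z) = 3
Mul(Mul(Function('k')(C, -5), -21), -11) = Mul(Mul(3, -21), -11) = Mul(-63, -11) = 693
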